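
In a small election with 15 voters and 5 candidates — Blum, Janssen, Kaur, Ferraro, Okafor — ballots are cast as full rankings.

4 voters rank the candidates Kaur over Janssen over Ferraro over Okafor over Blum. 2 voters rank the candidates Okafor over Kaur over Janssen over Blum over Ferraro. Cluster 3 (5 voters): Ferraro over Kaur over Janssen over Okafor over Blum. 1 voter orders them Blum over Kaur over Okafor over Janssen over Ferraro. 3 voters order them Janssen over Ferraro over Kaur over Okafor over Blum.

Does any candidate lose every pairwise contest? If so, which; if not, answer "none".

Pairwise majorities:
Blum vs Janssen: Janssen wins 14–1.
Blum–Kaur: Kaur 14–1.
Blum–Ferraro: Ferraro 12–3.
Blum vs Okafor: Okafor wins 14–1.
Janssen vs Kaur: Kaur wins 12–3.
Janssen vs Ferraro: Janssen, 10–5.
Janssen vs Okafor: 12 to 3, Janssen.
Kaur vs Ferraro: Ferraro wins 8–7.
Kaur vs Okafor: Kaur wins 13–2.
Ferraro vs Okafor: Ferraro is ranked higher on 4+5+3 = 12 ballots, Okafor on 3. Ferraro wins 12–3.
Blum is beaten in every head-to-head and is the Condorcet loser.

Blum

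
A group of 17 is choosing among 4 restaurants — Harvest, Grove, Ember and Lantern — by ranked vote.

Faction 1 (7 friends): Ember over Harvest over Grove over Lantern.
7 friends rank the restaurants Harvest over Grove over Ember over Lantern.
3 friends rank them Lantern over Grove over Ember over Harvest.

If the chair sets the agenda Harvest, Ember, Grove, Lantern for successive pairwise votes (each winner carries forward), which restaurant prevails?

Round 1: Harvest vs Ember — 7–10, Ember advances.
Round 2: Ember vs Grove — 7–10, Grove advances.
Round 3: Grove vs Lantern — 14–3, Grove advances.
The agenda winner is Grove.

Grove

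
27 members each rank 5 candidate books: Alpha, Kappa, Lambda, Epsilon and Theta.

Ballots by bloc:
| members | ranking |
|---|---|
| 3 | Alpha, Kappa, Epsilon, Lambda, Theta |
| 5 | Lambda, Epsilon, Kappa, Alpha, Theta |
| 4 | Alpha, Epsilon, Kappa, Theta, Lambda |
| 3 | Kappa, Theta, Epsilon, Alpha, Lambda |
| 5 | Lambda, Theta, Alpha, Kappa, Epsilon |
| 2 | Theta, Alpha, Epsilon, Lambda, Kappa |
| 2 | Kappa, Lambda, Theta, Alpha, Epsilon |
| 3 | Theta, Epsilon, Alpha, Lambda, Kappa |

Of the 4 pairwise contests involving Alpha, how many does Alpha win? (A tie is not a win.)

Alpha against each rival (27 members):
Alpha vs Kappa: Alpha wins 17–10.
Alpha vs Lambda: Alpha preferred on 3+4+3+2+3 = 15 ballots; Alpha wins 15–12.
Alpha–Epsilon: Alpha 16–11.
Alpha vs Theta: Theta, 15–12.
Alpha beats Kappa, Lambda, Epsilon; loses to Theta — 3 pairwise wins.

3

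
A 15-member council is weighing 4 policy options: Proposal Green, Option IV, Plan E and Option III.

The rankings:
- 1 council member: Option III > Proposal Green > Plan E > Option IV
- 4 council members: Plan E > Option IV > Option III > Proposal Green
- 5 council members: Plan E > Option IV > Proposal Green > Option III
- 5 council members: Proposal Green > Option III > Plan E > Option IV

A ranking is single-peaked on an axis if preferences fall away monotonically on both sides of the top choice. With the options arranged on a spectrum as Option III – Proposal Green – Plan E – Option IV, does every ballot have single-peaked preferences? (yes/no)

Axis positions: Option III=1, Proposal Green=2, Plan E=3, Option IV=4.
Group 1 (peak Option III at position 1): ranking walks positions 1-2-3-4, expanding outward from the peak — single-peaked.
Group 2: ranking walks positions 3-4-1-2; Option III is ranked above Proposal Green even though Proposal Green lies between Option III and the peak Plan E on the axis — preferences dip and rise again. Not single-peaked.
Group 3 (peak Plan E at position 3): ranking walks positions 3-4-2-1, expanding outward from the peak — single-peaked.
Group 4 (peak Proposal Green at position 2): ranking walks positions 2-1-3-4, expanding outward from the peak — single-peaked.
Group 2 violates single-peakedness, so the profile is not single-peaked on this axis.

no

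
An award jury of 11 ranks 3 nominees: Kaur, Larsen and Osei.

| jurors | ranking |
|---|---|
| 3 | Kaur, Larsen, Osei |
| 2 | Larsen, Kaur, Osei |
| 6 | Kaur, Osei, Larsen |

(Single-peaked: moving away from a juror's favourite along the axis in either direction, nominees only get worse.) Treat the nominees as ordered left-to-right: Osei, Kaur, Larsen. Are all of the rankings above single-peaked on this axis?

yes

Axis positions: Osei=1, Kaur=2, Larsen=3.
Faction 1 (peak Kaur at position 2): ranking walks positions 2-3-1, expanding outward from the peak — single-peaked.
Faction 2 (peak Larsen at position 3): ranking walks positions 3-2-1, expanding outward from the peak — single-peaked.
Faction 3 (peak Kaur at position 2): ranking walks positions 2-1-3, expanding outward from the peak — single-peaked.
Every ranking is single-peaked on this axis.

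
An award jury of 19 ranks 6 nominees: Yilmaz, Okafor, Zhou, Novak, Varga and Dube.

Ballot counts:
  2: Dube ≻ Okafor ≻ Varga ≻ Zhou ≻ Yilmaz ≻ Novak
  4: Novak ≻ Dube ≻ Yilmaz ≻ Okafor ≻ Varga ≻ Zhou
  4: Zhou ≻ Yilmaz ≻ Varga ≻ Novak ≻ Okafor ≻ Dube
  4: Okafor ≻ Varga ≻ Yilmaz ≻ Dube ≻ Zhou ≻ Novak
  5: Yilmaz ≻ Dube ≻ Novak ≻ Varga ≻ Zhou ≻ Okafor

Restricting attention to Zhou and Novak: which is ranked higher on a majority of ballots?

Zhou

Ballots ranking Zhou above Novak: 2 + 4 + 4 = 10.
Ballots ranking Novak above Zhou: 19 − 10 = 9.
Zhou wins the head-to-head 10–9.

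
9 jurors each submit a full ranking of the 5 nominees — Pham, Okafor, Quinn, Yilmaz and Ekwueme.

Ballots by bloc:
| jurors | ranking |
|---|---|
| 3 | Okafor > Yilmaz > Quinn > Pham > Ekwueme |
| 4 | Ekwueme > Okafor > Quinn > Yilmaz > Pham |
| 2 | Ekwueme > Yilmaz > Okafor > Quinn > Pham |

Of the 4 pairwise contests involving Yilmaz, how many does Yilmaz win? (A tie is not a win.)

2

Yilmaz against each rival (9 jurors):
Yilmaz–Pham: Yilmaz 9–0.
Yilmaz–Okafor: Okafor 7–2.
Yilmaz vs Quinn: Yilmaz preferred on 3+2 = 5 ballots; Yilmaz wins 5–4.
Yilmaz vs Ekwueme: Ekwueme, 6–3.
Yilmaz beats Pham, Quinn; loses to Okafor, Ekwueme — 2 pairwise wins.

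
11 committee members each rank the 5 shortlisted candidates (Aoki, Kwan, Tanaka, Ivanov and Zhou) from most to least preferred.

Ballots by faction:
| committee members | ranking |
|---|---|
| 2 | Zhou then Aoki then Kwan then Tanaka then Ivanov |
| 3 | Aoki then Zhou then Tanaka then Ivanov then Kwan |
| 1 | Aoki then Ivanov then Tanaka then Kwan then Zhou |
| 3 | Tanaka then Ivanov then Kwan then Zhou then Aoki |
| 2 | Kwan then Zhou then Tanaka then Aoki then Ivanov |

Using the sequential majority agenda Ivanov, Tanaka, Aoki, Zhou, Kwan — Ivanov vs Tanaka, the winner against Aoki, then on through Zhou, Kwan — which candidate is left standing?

Round 1: Ivanov vs Tanaka — 1–10, Tanaka advances.
Round 2: Tanaka vs Aoki — 5–6, Aoki advances.
Round 3: Aoki vs Zhou — 4–7, Zhou advances.
Round 4: Zhou vs Kwan — 5–6, Kwan advances.
Kwan survives the agenda.

Kwan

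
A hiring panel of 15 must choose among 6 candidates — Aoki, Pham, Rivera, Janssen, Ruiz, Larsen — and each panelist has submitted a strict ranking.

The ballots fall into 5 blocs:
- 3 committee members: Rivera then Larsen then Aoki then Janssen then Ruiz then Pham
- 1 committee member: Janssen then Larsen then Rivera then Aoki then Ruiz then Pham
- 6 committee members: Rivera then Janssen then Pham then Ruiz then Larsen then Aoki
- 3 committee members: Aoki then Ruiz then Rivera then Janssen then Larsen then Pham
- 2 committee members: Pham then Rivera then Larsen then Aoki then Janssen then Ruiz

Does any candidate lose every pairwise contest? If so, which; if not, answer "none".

Pairwise majorities:
Aoki vs Pham: Aoki preferred on 3+1+3 = 7 ballots; Pham wins 8–7.
Aoki vs Rivera: Rivera, 12–3.
Aoki vs Janssen: Aoki preferred on 3+3+2 = 8 ballots; Aoki wins 8–7.
Aoki vs Ruiz: Aoki, 9–6.
Aoki–Larsen: Larsen 12–3.
Pham vs Rivera: Rivera, 13–2.
Pham vs Janssen: Janssen wins 13–2.
Pham vs Ruiz: Pham is ranked higher on 6+2 = 8 ballots, Ruiz on 7. Pham wins 8–7.
Pham vs Larsen: 6+2 = 8 for Pham, 7 for Larsen — Pham by 8–7.
Rivera–Janssen: Rivera 14–1.
Rivera vs Ruiz: Rivera preferred on 3+1+6+2 = 12 ballots; Rivera wins 12–3.
Rivera vs Larsen: 14 to 1, Rivera.
Janssen vs Ruiz: Janssen preferred on 3+1+6+2 = 12 ballots; Janssen wins 12–3.
Janssen vs Larsen: 10 to 5, Janssen.
Ruiz vs Larsen: Ruiz is ranked higher on 6+3 = 9 ballots, Larsen on 6. Ruiz wins 9–6.
No candidate is winless: Aoki beats Janssen; Pham beats Aoki; Rivera beats Aoki; Janssen beats Pham; Ruiz beats Larsen; Larsen beats Aoki. There is no Condorcet loser.

none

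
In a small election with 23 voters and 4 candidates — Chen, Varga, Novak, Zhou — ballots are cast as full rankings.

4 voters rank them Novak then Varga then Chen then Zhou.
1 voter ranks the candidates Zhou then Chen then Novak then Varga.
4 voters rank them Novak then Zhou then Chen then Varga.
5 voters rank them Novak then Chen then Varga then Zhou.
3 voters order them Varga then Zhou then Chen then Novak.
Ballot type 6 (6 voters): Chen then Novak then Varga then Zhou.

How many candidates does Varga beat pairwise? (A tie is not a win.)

Varga against each rival (23 voters):
Varga vs Chen: Varga is ranked higher on 4+3 = 7 ballots, Chen on 16. Chen wins 16–7.
Varga vs Novak: Varga is ranked higher on 3 ballots, Novak on 20. Novak wins 20–3.
Varga vs Zhou: 18 to 5, Varga.
Varga beats Zhou; loses to Chen, Novak — 1 pairwise win.

1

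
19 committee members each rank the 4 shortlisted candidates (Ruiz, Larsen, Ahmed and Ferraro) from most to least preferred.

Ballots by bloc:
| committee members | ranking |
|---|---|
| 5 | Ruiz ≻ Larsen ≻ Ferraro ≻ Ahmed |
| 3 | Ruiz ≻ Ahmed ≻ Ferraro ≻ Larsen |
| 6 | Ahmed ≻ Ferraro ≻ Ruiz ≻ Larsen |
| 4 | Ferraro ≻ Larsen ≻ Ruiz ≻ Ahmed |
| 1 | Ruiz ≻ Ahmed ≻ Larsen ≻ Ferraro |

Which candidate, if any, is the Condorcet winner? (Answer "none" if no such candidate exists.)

Head-to-head results (19 committee members):
Ruiz vs Larsen: 5+3+6+1 = 15 for Ruiz, 4 for Larsen — Ruiz by 15–4.
Ruiz vs Ahmed: Ruiz preferred on 5+3+4+1 = 13 ballots; Ruiz wins 13–6.
Ruiz vs Ferraro: 9 to 10, Ferraro.
Larsen vs Ahmed: 9 to 10, Ahmed.
Larsen vs Ferraro: 5+1 = 6 for Larsen, 13 for Ferraro — Ferraro by 13–6.
Ahmed vs Ferraro: Ahmed is ranked higher on 3+6+1 = 10 ballots, Ferraro on 9. Ahmed wins 10–9.
No candidate is unbeaten: Ruiz loses to Ferraro; Larsen loses to Ruiz; Ahmed loses to Ruiz; Ferraro loses to Ahmed. In particular Ruiz → Ahmed → Ferraro → Ruiz is a majority cycle — no Condorcet winner exists.

none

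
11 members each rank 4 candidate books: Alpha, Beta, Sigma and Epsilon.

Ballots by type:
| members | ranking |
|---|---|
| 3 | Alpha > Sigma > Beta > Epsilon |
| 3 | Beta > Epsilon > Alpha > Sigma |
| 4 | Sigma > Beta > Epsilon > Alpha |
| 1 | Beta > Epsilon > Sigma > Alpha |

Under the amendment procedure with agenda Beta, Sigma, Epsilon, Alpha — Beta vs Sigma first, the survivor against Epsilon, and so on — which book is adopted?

Alpha

Round 1: Beta vs Sigma — 4–7, Sigma advances.
Round 2: Sigma vs Epsilon — 7–4, Sigma advances.
Round 3: Sigma vs Alpha — 5–6, Alpha advances.
Alpha survives the agenda.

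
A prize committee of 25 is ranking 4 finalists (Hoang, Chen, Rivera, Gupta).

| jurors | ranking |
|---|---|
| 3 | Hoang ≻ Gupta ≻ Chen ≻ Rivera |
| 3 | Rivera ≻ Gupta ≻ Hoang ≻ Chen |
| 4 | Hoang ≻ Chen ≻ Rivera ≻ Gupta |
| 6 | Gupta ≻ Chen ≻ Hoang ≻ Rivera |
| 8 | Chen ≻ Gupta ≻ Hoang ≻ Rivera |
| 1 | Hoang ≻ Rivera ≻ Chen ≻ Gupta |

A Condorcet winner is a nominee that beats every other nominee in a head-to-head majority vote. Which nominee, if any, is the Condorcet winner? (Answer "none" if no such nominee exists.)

Pairwise majorities:
Hoang vs Chen: Hoang is ranked higher on 3+3+4+1 = 11 ballots, Chen on 14. Chen wins 14–11.
Hoang vs Rivera: Hoang wins 22–3.
Hoang vs Gupta: 3+4+1 = 8 for Hoang, 17 for Gupta — Gupta by 17–8.
Chen vs Rivera: Chen preferred on 3+4+6+8 = 21 ballots; Chen wins 21–4.
Chen–Gupta: Chen 13–12.
Rivera vs Gupta: Gupta, 17–8.
Chen defeats every rival head-to-head and is the Condorcet winner.

Chen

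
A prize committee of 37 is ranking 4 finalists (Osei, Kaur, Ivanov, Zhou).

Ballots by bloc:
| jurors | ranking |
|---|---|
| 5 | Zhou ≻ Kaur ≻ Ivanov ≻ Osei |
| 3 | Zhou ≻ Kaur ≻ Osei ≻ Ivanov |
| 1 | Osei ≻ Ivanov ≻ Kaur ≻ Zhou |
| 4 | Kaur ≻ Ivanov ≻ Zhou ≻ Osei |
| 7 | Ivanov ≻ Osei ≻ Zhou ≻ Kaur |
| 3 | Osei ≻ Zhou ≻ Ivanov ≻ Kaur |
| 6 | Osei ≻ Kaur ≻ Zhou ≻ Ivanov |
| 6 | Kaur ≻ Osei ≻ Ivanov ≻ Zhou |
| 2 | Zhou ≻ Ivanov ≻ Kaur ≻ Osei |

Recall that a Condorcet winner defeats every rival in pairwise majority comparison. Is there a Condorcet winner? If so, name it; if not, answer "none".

Head-to-head results (37 jurors):
Osei vs Kaur: Osei is ranked higher on 1+7+3+6 = 17 ballots, Kaur on 20. Kaur wins 20–17.
Osei–Ivanov: Osei 19–18.
Osei–Zhou: Osei 23–14.
Kaur vs Ivanov: Kaur wins 24–13.
Kaur vs Zhou: Zhou wins 20–17.
Ivanov vs Zhou: Zhou wins 19–18.
Every nominee loses at least once (Osei loses to Kaur; Kaur loses to Zhou; Ivanov loses to Osei; Zhou loses to Osei). The majority relation contains the cycle Osei beats Zhou beats Kaur beats Osei, so there is no Condorcet winner.

none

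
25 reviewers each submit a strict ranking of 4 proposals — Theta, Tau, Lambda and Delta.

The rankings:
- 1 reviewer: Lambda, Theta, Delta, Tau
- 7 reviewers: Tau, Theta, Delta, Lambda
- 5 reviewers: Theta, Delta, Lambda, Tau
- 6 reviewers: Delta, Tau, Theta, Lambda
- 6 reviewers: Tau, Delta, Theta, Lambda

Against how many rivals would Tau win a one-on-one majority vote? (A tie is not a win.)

Tau against each rival (25 reviewers):
Tau vs Theta: Tau wins 19–6.
Tau vs Lambda: Tau preferred on 7+6+6 = 19 ballots; Tau wins 19–6.
Tau vs Delta: Tau wins 13–12.
Tau beats Theta, Lambda, Delta — 3 pairwise wins.

3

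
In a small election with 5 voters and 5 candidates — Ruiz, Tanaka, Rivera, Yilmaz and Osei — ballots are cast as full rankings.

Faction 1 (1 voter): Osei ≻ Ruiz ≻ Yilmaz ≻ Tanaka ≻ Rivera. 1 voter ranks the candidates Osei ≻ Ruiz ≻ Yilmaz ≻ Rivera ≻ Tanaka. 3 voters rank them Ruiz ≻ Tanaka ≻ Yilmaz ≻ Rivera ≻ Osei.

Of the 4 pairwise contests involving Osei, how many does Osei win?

0

Osei against each rival (5 voters):
Osei vs Ruiz: Ruiz wins 3–2.
Osei vs Tanaka: Tanaka, 3–2.
Osei vs Rivera: 2 to 3, Rivera.
Osei vs Yilmaz: Osei is ranked higher on 1+1 = 2 ballots, Yilmaz on 3. Yilmaz wins 3–2.
Osei beats no one; loses to Ruiz, Tanaka, Rivera, Yilmaz — 0 pairwise wins.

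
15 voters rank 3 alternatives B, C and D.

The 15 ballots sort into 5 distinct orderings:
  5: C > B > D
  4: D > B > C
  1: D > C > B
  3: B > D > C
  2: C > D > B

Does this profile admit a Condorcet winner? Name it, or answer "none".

Check each pair by majority over 15 ballots:
B vs C: B is ranked higher on 4+3 = 7 ballots, C on 8. C wins 8–7.
B vs D: 8 to 7, B.
C vs D: C preferred on 5+2 = 7 ballots; D wins 8–7.
Every alternative loses at least once (B loses to C; C loses to D; D loses to B). The majority relation contains the cycle B > D > C > B, so there is no Condorcet winner.

none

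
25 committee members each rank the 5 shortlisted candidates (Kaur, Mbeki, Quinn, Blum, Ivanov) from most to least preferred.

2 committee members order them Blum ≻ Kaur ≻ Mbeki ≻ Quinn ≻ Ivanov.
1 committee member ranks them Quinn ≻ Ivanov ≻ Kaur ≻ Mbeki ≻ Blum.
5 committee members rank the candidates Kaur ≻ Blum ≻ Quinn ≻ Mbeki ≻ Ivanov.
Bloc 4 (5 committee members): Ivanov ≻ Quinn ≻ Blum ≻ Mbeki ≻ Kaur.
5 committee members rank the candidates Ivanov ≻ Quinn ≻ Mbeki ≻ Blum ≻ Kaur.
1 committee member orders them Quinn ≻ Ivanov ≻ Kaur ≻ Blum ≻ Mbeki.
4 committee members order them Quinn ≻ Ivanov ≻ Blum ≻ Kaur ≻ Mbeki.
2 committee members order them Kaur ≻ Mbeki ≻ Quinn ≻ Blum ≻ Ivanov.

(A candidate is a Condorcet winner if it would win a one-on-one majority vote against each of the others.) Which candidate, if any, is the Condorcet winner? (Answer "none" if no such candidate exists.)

Quinn

Check each pair by majority over 25 ballots:
Kaur vs Mbeki: Kaur, 15–10.
Kaur vs Quinn: Quinn wins 16–9.
Kaur vs Blum: Blum wins 16–9.
Kaur vs Ivanov: Ivanov, 16–9.
Mbeki–Quinn: Quinn 21–4.
Mbeki vs Blum: Blum wins 17–8.
Mbeki vs Ivanov: Ivanov, 16–9.
Quinn vs Blum: Quinn wins 18–7.
Quinn vs Ivanov: Quinn, 15–10.
Blum–Ivanov: Ivanov 16–9.
Quinn wins every pairwise contest, so Quinn is the Condorcet winner.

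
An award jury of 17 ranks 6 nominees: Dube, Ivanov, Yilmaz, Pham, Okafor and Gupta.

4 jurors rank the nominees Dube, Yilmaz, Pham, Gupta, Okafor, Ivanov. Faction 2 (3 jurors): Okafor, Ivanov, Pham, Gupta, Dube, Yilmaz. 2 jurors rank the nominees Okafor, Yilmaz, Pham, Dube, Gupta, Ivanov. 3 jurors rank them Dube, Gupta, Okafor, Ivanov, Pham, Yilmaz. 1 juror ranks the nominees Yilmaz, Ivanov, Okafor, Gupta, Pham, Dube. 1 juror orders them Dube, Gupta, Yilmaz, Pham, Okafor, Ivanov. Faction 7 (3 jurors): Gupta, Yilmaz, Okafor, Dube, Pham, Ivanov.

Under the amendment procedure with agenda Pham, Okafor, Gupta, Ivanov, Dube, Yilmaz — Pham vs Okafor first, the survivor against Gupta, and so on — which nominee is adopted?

Dube

Round 1: Pham vs Okafor — 5–12, Okafor advances.
Round 2: Okafor vs Gupta — 6–11, Gupta advances.
Round 3: Gupta vs Ivanov — 13–4, Gupta advances.
Round 4: Gupta vs Dube — 7–10, Dube advances.
Round 5: Dube vs Yilmaz — 11–6, Dube advances.
The agenda winner is Dube.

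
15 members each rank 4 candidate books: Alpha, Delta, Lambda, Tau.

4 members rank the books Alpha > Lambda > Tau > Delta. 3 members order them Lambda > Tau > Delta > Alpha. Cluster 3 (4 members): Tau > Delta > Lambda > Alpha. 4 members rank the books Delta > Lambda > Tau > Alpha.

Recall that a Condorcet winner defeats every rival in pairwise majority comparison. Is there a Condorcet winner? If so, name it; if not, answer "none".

Pairwise majorities:
Alpha–Delta: Delta 11–4.
Alpha vs Lambda: Lambda wins 11–4.
Alpha vs Tau: 4 for Alpha, 11 for Tau — Tau by 11–4.
Delta vs Lambda: 8 to 7, Delta.
Delta–Tau: Tau 11–4.
Lambda vs Tau: Lambda preferred on 4+3+4 = 11 ballots; Lambda wins 11–4.
Each book drops at least one matchup (Alpha loses to Delta; Delta loses to Tau; Lambda loses to Delta; Tau loses to Lambda); the cycle Delta beats Lambda beats Tau beats Delta rules out a Condorcet winner.

none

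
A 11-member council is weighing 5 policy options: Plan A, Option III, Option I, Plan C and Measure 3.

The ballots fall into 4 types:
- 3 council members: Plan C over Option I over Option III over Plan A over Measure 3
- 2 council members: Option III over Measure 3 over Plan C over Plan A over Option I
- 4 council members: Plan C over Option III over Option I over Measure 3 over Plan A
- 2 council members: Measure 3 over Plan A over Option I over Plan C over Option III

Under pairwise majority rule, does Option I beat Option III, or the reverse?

Option III

Ballots ranking Option I above Option III: 3 + 2 = 5.
Ballots ranking Option III above Option I: 11 − 5 = 6.
Option III wins the head-to-head 6–5.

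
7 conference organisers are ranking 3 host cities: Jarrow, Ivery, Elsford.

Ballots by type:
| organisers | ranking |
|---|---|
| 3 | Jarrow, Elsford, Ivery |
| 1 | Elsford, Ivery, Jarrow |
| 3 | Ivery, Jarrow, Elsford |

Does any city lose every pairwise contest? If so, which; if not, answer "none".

none

Pairwise majorities:
Jarrow vs Ivery: Ivery, 4–3.
Jarrow–Elsford: Jarrow 6–1.
Ivery–Elsford: Elsford 4–3.
Each city has at least one pairwise win (Jarrow beats Elsford; Ivery beats Jarrow; Elsford beats Ivery) — no Condorcet loser.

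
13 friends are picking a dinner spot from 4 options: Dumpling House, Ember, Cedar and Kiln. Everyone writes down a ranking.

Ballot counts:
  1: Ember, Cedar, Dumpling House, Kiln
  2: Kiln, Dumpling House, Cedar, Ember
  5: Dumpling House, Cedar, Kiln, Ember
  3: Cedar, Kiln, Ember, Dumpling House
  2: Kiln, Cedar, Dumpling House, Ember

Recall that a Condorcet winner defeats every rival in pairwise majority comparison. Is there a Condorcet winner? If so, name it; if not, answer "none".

Head-to-head results (13 friends):
Dumpling House vs Ember: 9 to 4, Dumpling House.
Dumpling House vs Cedar: Dumpling House is ranked higher on 2+5 = 7 ballots, Cedar on 6. Dumpling House wins 7–6.
Dumpling House vs Kiln: 6 to 7, Kiln.
Ember vs Cedar: Ember is ranked higher on 1 ballot, Cedar on 12. Cedar wins 12–1.
Ember vs Kiln: Ember preferred on 1 ballot; Kiln wins 12–1.
Cedar vs Kiln: Cedar is ranked higher on 1+5+3 = 9 ballots, Kiln on 4. Cedar wins 9–4.
Every restaurant loses at least once (Dumpling House loses to Kiln; Ember loses to Dumpling House; Cedar loses to Dumpling House; Kiln loses to Cedar). The majority relation contains the cycle Dumpling House beats Cedar beats Kiln beats Dumpling House, so there is no Condorcet winner.

none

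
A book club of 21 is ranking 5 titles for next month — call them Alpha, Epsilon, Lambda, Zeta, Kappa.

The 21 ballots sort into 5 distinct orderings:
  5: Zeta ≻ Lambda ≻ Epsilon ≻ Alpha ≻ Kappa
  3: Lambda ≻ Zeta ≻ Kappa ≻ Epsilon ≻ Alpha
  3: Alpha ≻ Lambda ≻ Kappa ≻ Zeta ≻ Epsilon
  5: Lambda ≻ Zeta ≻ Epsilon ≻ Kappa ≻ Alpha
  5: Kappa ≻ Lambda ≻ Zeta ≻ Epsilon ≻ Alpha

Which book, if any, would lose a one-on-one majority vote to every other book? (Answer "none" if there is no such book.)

Pairwise majorities:
Alpha–Epsilon: Epsilon 18–3.
Alpha vs Lambda: Lambda, 18–3.
Alpha vs Zeta: Zeta wins 18–3.
Alpha vs Kappa: Kappa wins 13–8.
Epsilon–Lambda: Lambda 21–0.
Epsilon vs Zeta: Epsilon is ranked higher on 0 ballots, Zeta on 21. Zeta wins 21–0.
Epsilon–Kappa: Kappa 11–10.
Lambda vs Zeta: 16 to 5, Lambda.
Lambda vs Kappa: 16 to 5, Lambda.
Zeta vs Kappa: Zeta wins 13–8.
Alpha loses to every other book — it is the Condorcet loser.

Alpha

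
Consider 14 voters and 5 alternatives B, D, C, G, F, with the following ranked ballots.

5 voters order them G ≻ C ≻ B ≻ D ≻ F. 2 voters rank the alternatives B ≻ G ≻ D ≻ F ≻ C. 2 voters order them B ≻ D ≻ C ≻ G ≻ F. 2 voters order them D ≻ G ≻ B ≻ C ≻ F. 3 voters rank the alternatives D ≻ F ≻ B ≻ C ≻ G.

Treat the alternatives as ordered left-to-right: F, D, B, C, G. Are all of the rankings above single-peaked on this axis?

no

Axis positions: F=1, D=2, B=3, C=4, G=5.
Bloc 1 (peak G at position 5): ranking walks positions 5-4-3-2-1, expanding outward from the peak — single-peaked.
Bloc 2: ranking walks positions 3-5-2-1-4; G is ranked above C even though C lies between G and the peak B on the axis — preferences dip and rise again. Not single-peaked.
Bloc 3 (peak B at position 3): ranking walks positions 3-2-4-5-1, expanding outward from the peak — single-peaked.
Bloc 4: ranking walks positions 2-5-3-4-1; G is ranked above B even though B lies between G and the peak D on the axis — preferences dip and rise again. Not single-peaked.
Bloc 5 (peak D at position 2): ranking walks positions 2-1-3-4-5, expanding outward from the peak — single-peaked.
Bloc 2 violates single-peakedness, so the profile is not single-peaked on this axis.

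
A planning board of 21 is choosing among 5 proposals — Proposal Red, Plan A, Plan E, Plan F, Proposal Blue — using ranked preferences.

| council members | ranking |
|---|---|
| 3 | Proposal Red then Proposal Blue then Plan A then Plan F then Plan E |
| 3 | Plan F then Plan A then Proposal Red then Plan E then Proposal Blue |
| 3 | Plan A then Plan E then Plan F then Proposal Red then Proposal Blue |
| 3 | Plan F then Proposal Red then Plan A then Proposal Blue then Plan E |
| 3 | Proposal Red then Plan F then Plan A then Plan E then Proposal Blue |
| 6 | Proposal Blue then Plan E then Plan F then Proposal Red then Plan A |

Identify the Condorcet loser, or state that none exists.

Plan E

Head-to-head results (21 council members):
Proposal Red vs Plan A: 3+3+3+6 = 15 for Proposal Red, 6 for Plan A — Proposal Red by 15–6.
Proposal Red vs Plan E: Proposal Red wins 12–9.
Proposal Red vs Plan F: Proposal Red preferred on 3+3 = 6 ballots; Plan F wins 15–6.
Proposal Red vs Proposal Blue: 3+3+3+3+3 = 15 for Proposal Red, 6 for Proposal Blue — Proposal Red by 15–6.
Plan A vs Plan E: Plan A, 15–6.
Plan A vs Plan F: 6 to 15, Plan F.
Plan A vs Proposal Blue: Plan A preferred on 3+3+3+3 = 12 ballots; Plan A wins 12–9.
Plan E vs Plan F: 9 to 12, Plan F.
Plan E vs Proposal Blue: Proposal Blue, 12–9.
Plan F–Proposal Blue: Plan F 12–9.
Plan E loses to every other option — it is the Condorcet loser.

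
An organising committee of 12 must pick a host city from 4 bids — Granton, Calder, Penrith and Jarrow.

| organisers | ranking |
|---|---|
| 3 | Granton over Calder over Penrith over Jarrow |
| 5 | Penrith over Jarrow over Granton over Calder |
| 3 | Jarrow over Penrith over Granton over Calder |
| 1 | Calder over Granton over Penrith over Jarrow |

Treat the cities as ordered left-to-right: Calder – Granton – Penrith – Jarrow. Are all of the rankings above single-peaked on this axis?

yes

Axis positions: Calder=1, Granton=2, Penrith=3, Jarrow=4.
Bloc 1 (peak Granton at position 2): ranking walks positions 2-1-3-4, expanding outward from the peak — single-peaked.
Bloc 2 (peak Penrith at position 3): ranking walks positions 3-4-2-1, expanding outward from the peak — single-peaked.
Bloc 3 (peak Jarrow at position 4): ranking walks positions 4-3-2-1, expanding outward from the peak — single-peaked.
Bloc 4 (peak Calder at position 1): ranking walks positions 1-2-3-4, expanding outward from the peak — single-peaked.
Every ranking is single-peaked on this axis.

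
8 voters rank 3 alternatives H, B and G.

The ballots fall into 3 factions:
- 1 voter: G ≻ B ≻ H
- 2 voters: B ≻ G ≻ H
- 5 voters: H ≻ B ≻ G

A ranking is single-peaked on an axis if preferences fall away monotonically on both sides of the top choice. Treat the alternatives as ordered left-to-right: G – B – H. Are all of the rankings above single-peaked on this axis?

yes

Axis positions: G=1, B=2, H=3.
Faction 1 (peak G at position 1): ranking walks positions 1-2-3, expanding outward from the peak — single-peaked.
Faction 2 (peak B at position 2): ranking walks positions 2-1-3, expanding outward from the peak — single-peaked.
Faction 3 (peak H at position 3): ranking walks positions 3-2-1, expanding outward from the peak — single-peaked.
Every ranking is single-peaked on this axis.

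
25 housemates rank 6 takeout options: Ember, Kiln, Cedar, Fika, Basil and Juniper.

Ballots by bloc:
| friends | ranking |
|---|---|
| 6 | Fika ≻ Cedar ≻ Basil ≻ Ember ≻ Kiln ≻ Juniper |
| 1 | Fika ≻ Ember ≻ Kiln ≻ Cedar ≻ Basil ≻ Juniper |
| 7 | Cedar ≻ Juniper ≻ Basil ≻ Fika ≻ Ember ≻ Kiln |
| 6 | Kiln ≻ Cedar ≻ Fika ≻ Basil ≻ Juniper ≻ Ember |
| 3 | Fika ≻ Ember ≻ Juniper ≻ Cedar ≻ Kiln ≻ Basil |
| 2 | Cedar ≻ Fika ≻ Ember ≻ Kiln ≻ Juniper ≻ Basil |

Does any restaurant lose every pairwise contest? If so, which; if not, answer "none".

Pairwise majorities:
Ember vs Kiln: 19 to 6, Ember.
Ember vs Cedar: Ember is ranked higher on 1+3 = 4 ballots, Cedar on 21. Cedar wins 21–4.
Ember vs Fika: Fika wins 25–0.
Ember vs Basil: Ember preferred on 1+3+2 = 6 ballots; Basil wins 19–6.
Ember vs Juniper: Ember preferred on 6+1+3+2 = 12 ballots; Juniper wins 13–12.
Kiln vs Cedar: 7 to 18, Cedar.
Kiln vs Fika: Fika wins 19–6.
Kiln vs Basil: 1+6+3+2 = 12 for Kiln, 13 for Basil — Basil by 13–12.
Kiln vs Juniper: 6+1+6+2 = 15 for Kiln, 10 for Juniper — Kiln by 15–10.
Cedar vs Fika: Cedar, 15–10.
Cedar–Basil: Cedar 25–0.
Cedar vs Juniper: 22 to 3, Cedar.
Fika vs Basil: Fika wins 18–7.
Fika–Juniper: Fika 18–7.
Basil vs Juniper: Basil is ranked higher on 6+1+6 = 13 ballots, Juniper on 12. Basil wins 13–12.
Each restaurant has at least one pairwise win (Ember beats Kiln; Kiln beats Juniper; Cedar beats Ember; Fika beats Ember; Basil beats Ember; Juniper beats Ember) — no Condorcet loser.

none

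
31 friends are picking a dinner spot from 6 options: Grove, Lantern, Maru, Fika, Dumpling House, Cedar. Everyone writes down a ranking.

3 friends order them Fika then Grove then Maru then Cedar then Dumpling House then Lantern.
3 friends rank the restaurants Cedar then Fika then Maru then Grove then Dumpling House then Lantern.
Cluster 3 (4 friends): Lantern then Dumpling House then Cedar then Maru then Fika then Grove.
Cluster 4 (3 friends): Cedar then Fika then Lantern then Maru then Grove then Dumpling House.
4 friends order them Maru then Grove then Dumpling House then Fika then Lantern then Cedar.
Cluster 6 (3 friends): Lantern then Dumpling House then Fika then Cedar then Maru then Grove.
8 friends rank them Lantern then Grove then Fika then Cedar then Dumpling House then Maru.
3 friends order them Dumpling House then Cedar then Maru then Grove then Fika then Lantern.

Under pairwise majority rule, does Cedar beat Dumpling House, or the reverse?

Cedar

Ballots ranking Cedar above Dumpling House: 3 + 3 + 3 + 8 = 17.
Ballots ranking Dumpling House above Cedar: 31 − 17 = 14.
Cedar wins the head-to-head 17–14.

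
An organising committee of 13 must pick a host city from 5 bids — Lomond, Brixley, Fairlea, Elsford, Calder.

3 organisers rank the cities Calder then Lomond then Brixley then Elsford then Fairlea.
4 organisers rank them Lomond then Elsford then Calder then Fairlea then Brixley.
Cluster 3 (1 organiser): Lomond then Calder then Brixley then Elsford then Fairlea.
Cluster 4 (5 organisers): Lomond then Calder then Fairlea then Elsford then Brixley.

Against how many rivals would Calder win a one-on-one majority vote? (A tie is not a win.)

Calder against each rival (13 organisers):
Calder–Lomond: Lomond 10–3.
Calder vs Brixley: Calder preferred on 3+4+1+5 = 13 ballots; Calder wins 13–0.
Calder vs Fairlea: Calder is ranked higher on 3+4+1+5 = 13 ballots, Fairlea on 0. Calder wins 13–0.
Calder vs Elsford: Calder, 9–4.
Calder beats Brixley, Fairlea, Elsford; loses to Lomond — 3 pairwise wins.

3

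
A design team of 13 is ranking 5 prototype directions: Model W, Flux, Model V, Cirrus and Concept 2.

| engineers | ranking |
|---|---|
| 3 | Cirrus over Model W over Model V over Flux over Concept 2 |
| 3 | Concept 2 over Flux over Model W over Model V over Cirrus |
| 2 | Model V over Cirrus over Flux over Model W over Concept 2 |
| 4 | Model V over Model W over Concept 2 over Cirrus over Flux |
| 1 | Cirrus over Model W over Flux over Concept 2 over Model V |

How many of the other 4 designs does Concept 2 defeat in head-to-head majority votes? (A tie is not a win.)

Concept 2 against each rival (13 engineers):
Concept 2 vs Model W: Concept 2 preferred on 3 ballots; Model W wins 10–3.
Concept 2 vs Flux: Concept 2, 7–6.
Concept 2 vs Model V: Concept 2 is ranked higher on 3+1 = 4 ballots, Model V on 9. Model V wins 9–4.
Concept 2–Cirrus: Concept 2 7–6.
Concept 2 beats Flux, Cirrus; loses to Model W, Model V — 2 pairwise wins.

2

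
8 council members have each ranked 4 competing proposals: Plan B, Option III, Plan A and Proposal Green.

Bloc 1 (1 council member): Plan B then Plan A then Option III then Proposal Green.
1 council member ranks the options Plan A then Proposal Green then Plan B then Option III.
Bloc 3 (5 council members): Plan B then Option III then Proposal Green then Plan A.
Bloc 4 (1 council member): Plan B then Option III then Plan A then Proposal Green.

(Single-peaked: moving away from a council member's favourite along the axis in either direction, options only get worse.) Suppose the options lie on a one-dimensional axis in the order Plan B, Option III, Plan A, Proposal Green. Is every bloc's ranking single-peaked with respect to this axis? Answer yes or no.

Axis positions: Plan B=1, Option III=2, Plan A=3, Proposal Green=4.
Bloc 1: ranking walks positions 1-3-2-4; Plan A is ranked above Option III even though Option III lies between Plan A and the peak Plan B on the axis — preferences dip and rise again. Not single-peaked.
Bloc 2: ranking walks positions 3-4-1-2; Plan B is ranked above Option III even though Option III lies between Plan B and the peak Plan A on the axis — preferences dip and rise again. Not single-peaked.
Bloc 3: ranking walks positions 1-2-4-3; Proposal Green is ranked above Plan A even though Plan A lies between Proposal Green and the peak Plan B on the axis — preferences dip and rise again. Not single-peaked.
Bloc 4 (peak Plan B at position 1): ranking walks positions 1-2-3-4, expanding outward from the peak — single-peaked.
Bloc 1 violates single-peakedness, so the profile is not single-peaked on this axis.

no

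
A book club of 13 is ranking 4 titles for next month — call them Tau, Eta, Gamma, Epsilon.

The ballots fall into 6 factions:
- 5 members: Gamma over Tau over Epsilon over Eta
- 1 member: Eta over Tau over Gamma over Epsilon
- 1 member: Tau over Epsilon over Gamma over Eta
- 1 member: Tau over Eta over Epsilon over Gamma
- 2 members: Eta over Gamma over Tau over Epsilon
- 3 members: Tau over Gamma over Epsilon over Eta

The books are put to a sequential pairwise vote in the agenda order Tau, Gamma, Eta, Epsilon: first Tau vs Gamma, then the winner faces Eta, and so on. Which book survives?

Round 1: Tau vs Gamma — 6–7, Gamma advances.
Round 2: Gamma vs Eta — 9–4, Gamma advances.
Round 3: Gamma vs Epsilon — 11–2, Gamma advances.
The agenda winner is Gamma.

Gamma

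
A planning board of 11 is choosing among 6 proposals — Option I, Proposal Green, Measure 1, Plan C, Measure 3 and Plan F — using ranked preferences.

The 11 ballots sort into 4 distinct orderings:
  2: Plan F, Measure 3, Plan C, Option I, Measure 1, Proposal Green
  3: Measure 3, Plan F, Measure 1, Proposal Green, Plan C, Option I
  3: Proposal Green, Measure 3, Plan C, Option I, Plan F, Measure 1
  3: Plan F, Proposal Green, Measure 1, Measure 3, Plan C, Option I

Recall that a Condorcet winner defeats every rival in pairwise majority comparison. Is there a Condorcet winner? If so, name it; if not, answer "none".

none

Head-to-head results (11 council members):
Option I vs Proposal Green: 2 for Option I, 9 for Proposal Green — Proposal Green by 9–2.
Option I–Measure 1: Measure 1 6–5.
Option I vs Plan C: Plan C wins 11–0.
Option I vs Measure 3: Option I is ranked higher on 0 ballots, Measure 3 on 11. Measure 3 wins 11–0.
Option I vs Plan F: 3 for Option I, 8 for Plan F — Plan F by 8–3.
Proposal Green vs Measure 1: Proposal Green preferred on 3+3 = 6 ballots; Proposal Green wins 6–5.
Proposal Green vs Plan C: Proposal Green, 9–2.
Proposal Green vs Measure 3: Proposal Green wins 6–5.
Proposal Green vs Plan F: Plan F wins 8–3.
Measure 1 vs Plan C: Measure 1, 6–5.
Measure 1 vs Measure 3: Measure 1 preferred on 3 ballots; Measure 3 wins 8–3.
Measure 1 vs Plan F: 0 for Measure 1, 11 for Plan F — Plan F by 11–0.
Plan C–Measure 3: Measure 3 11–0.
Plan C–Plan F: Plan F 8–3.
Measure 3 vs Plan F: Measure 3, 6–5.
No option is unbeaten: Option I loses to Proposal Green; Proposal Green loses to Plan F; Measure 1 loses to Proposal Green; Plan C loses to Proposal Green; Measure 3 loses to Proposal Green; Plan F loses to Measure 3. In particular Proposal Green > Measure 3 > Plan F > Proposal Green is a majority cycle — no Condorcet winner exists.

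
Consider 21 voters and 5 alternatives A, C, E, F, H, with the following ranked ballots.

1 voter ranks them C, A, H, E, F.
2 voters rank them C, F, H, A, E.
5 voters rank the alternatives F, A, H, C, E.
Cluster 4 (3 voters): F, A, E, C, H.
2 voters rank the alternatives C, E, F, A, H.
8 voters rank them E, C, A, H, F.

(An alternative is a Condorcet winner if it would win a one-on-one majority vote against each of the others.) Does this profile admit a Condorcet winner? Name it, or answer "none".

none

Pairwise majorities:
A vs C: C wins 13–8.
A vs E: A wins 11–10.
A–F: F 12–9.
A vs H: A, 19–2.
C vs E: E wins 11–10.
C–F: C 13–8.
C vs H: C, 16–5.
E vs F: E, 11–10.
E–H: E 13–8.
F vs H: F wins 12–9.
Each alternative drops at least one matchup (A loses to C; C loses to E; E loses to A; F loses to C; H loses to A); the cycle A beats E beats C beats A rules out a Condorcet winner.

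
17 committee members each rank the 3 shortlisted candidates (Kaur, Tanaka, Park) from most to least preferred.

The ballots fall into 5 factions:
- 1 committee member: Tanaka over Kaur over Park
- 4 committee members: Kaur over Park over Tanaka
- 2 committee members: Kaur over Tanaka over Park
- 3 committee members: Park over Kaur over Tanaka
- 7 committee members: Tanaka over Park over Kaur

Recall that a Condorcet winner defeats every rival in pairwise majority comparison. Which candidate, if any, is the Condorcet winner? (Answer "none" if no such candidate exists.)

none

Pairwise majorities:
Kaur vs Tanaka: Kaur, 9–8.
Kaur vs Park: Park, 10–7.
Tanaka vs Park: Tanaka, 10–7.
Each candidate drops at least one matchup (Kaur loses to Park; Tanaka loses to Kaur; Park loses to Tanaka); the cycle Kaur → Tanaka → Park → Kaur rules out a Condorcet winner.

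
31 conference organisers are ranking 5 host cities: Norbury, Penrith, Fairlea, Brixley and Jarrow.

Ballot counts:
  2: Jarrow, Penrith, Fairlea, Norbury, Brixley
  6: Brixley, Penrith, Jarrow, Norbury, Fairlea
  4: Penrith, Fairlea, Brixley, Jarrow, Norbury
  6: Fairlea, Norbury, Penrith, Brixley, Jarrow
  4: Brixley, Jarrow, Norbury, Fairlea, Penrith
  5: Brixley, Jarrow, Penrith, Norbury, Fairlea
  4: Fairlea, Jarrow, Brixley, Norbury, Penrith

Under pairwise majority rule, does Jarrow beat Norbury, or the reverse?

Ballots ranking Jarrow above Norbury: 2 + 6 + 4 + 4 + 5 + 4 = 25.
Ballots ranking Norbury above Jarrow: 31 − 25 = 6.
Jarrow wins the head-to-head 25–6.

Jarrow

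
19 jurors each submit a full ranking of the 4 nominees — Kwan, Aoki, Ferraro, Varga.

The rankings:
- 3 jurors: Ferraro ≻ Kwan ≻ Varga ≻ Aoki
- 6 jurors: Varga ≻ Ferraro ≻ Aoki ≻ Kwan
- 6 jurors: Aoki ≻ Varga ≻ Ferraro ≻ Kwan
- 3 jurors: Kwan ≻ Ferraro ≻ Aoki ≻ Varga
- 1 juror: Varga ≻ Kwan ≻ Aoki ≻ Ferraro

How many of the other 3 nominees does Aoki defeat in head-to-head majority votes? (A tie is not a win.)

Aoki against each rival (19 jurors):
Aoki vs Kwan: 6+6 = 12 for Aoki, 7 for Kwan — Aoki by 12–7.
Aoki vs Ferraro: Aoki is ranked higher on 6+1 = 7 ballots, Ferraro on 12. Ferraro wins 12–7.
Aoki vs Varga: 6+3 = 9 for Aoki, 10 for Varga — Varga by 10–9.
Aoki beats Kwan; loses to Ferraro, Varga — 1 pairwise win.

1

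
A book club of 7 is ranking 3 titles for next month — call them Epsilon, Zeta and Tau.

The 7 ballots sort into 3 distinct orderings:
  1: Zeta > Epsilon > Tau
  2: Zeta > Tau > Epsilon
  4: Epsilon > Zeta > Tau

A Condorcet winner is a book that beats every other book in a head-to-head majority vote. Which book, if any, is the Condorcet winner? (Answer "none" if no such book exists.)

Epsilon

Head-to-head results (7 members):
Epsilon vs Zeta: Epsilon, 4–3.
Epsilon–Tau: Epsilon 5–2.
Zeta vs Tau: Zeta is ranked higher on 1+2+4 = 7 ballots, Tau on 0. Zeta wins 7–0.
Epsilon wins every pairwise contest, so Epsilon is the Condorcet winner.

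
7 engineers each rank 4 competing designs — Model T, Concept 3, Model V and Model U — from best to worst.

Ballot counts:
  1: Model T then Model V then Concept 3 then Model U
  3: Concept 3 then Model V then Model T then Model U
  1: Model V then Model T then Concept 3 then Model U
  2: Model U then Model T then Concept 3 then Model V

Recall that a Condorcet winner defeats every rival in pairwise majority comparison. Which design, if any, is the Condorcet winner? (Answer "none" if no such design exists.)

Pairwise majorities:
Model T vs Concept 3: Model T wins 4–3.
Model T vs Model V: 1+2 = 3 for Model T, 4 for Model V — Model V by 4–3.
Model T vs Model U: Model T wins 5–2.
Concept 3 vs Model V: Concept 3 preferred on 3+2 = 5 ballots; Concept 3 wins 5–2.
Concept 3 vs Model U: Concept 3 is ranked higher on 1+3+1 = 5 ballots, Model U on 2. Concept 3 wins 5–2.
Model V vs Model U: Model V, 5–2.
No design is unbeaten: Model T loses to Model V; Concept 3 loses to Model T; Model V loses to Concept 3; Model U loses to Model T. In particular Model T beats Concept 3 beats Model V beats Model T is a majority cycle — no Condorcet winner exists.

none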